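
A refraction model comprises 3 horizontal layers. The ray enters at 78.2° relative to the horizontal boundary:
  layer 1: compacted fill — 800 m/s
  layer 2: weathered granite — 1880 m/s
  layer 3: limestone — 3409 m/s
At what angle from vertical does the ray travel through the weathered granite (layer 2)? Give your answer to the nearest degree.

From the normal: θ₁ = 90° − 78.2° = 11.8°.
Snell's law across each interface conserves sin θ / V, so sin θ_2 = V_2·sin θ₁/V₁.
sin θ_2 = 1880 × sin 11.8° / 800 = 0.4806.
θ_2 = 28.72° from the vertical.

29°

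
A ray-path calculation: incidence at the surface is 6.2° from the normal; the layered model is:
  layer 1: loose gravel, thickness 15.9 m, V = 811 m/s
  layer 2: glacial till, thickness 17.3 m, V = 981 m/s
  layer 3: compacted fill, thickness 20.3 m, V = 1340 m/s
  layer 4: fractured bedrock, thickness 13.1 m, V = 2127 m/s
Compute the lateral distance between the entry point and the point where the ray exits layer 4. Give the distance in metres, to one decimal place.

11.6 m

p = sin θ₁/V₁ = sin 6.2°/811 = 1.3317e-04 s/m is conserved through the stack.
Layer 1: θ = 6.20°; offset = 15.9·tan 6.20° = 1.727 m.
Layer 2: sin θ = p·981 = 0.1306 → θ = 7.51°; offset = 17.3·tan 7.51° = 2.280 m.
Layer 3: sin θ = p·1340 = 0.1784 → θ = 10.28°; offset = 20.3·tan 10.28° = 3.682 m.
Layer 4: sin θ = p·2127 = 0.2832 → θ = 16.45°; offset = 13.1·tan 16.45° = 3.869 m.
Summing the layer offsets gives 11.557 m.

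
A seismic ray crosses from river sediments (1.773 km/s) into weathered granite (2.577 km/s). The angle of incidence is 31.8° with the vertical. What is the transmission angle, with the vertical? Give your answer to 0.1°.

Snell's law: sin θ₂ = (V₂/V₁)·sin θ₁ = (2.577/1.773)·sin 31.8° = 0.7659.
θ₂ = arcsin 0.7659 = 49.99° from the normal.

50.0°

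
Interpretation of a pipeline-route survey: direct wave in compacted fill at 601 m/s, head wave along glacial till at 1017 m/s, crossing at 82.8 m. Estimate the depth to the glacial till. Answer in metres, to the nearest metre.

x_cross = 2h·√((V₂+V₁)/(V₂−V₁)) → h = x_cross / (2·√((V₂+V₁)/(V₂−V₁))).
√((V₂+V₁)/(V₂−V₁)) = √((1017+601)/(1017−601)) = 1.9722.
h = 82.8 / (2·1.9722) = 20.99 m.

21 m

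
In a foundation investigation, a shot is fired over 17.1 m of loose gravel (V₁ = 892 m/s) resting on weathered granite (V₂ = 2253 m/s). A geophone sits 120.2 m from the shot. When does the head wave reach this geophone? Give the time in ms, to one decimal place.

88.6 ms

t = x/V₂ + 2h·√(V₂²−V₁²)/(V₁V₂).
√(V₂²−V₁²) = √(2253²−892²) = 2068.9 m/s; delay term = 2·17.1·2068.9/(892·2253) = 0.03521 s.
t = 120.2/2253 + 0.03521 = 0.08856 s.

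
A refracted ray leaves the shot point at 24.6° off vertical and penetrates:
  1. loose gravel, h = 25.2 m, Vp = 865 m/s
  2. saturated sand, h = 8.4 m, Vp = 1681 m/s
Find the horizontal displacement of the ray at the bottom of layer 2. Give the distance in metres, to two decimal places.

Apply Snell's law at each interface; in layer i the horizontal offset is hᵢ·tan θᵢ.
Layer 1: θ = 24.60°; offset = 25.2·tan 24.60° = 11.5375 m.
Layer 2: sin θ = 1681·sin 24.6°/865 = 0.8090, θ = 54.00°; offset = 8.4·tan 54.00° = 11.5601 m.
Total horizontal offset = 23.0976 m.

23.10 m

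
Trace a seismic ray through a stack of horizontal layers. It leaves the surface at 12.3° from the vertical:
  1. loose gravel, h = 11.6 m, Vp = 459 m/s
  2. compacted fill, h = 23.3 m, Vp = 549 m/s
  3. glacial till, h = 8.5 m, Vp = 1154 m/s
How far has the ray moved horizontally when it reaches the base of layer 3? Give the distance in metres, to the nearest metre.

14 m

p = sin θ₁/V₁ = sin 12.3°/459 = 4.6412e-04 s/m is conserved through the stack.
Layer 1: θ = 12.30°; offset = 11.6·tan 12.30° = 2.529 m.
Layer 2: sin θ = p·549 = 0.2548 → θ = 14.76°; offset = 23.3·tan 14.76° = 6.140 m.
Layer 3: sin θ = p·1154 = 0.5356 → θ = 32.38°; offset = 8.5·tan 32.38° = 5.391 m.
Σ offsets = 14.060 m.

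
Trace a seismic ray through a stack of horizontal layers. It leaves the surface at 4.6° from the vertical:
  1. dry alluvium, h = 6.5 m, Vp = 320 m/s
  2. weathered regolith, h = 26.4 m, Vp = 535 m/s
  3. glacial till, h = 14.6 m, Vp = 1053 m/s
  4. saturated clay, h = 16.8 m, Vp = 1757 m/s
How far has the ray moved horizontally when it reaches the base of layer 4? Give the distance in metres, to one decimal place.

16.3 m

p = sin θ₁/V₁ = sin 4.6°/320 = 2.5062e-04 s/m is conserved through the stack.
Layer 1: θ = 4.60°; offset = 6.5·tan 4.60° = 0.523 m.
Layer 2: sin θ = p·535 = 0.1341 → θ = 7.71°; offset = 26.4·tan 7.71° = 3.572 m.
Layer 3: sin θ = p·1053 = 0.2639 → θ = 15.30°; offset = 14.6·tan 15.30° = 3.995 m.
Layer 4: sin θ = p·1757 = 0.4403 → θ = 26.13°; offset = 16.8·tan 26.13° = 8.240 m.
Σ offsets = 16.329 m.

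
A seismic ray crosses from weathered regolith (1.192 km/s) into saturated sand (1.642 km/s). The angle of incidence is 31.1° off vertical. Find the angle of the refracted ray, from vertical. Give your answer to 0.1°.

45.4°

Snell's law: sin θ₂ = (V₂/V₁)·sin θ₁ = (1.642/1.192)·sin 31.1° = 0.7115.
θ₂ = sin⁻¹(0.7115) = 45.36° (from vertical).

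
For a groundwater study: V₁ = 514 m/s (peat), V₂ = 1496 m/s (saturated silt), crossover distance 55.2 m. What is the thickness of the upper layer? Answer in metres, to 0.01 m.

h = (x_cross/2)·√((V₂−V₁)/(V₂+V₁)).
(V₂−V₁)/(V₂+V₁) = (1496−514)/(1496+514) = 0.4886; √ = 0.6990.
h = (55.2/2)·0.6990 = 19.29 m.

19.29 m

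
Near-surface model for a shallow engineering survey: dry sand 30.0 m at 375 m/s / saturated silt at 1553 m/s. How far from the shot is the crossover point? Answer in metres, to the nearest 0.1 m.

76.8 m

x_cross = 2h·√((V₂+V₁)/(V₂−V₁)).
(V₂+V₁)/(V₂−V₁) = (1553+375)/(1553−375) = 1.6367; √ = 1.2793.
x_cross = 2·30.0·1.2793 = 76.76 m.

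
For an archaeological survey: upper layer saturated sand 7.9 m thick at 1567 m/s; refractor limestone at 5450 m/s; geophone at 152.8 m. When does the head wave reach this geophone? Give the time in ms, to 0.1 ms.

37.7 ms

t = x/V₂ + 2h·√(V₂²−V₁²)/(V₁V₂).
√(V₂²−V₁²) = √(5450²−1567²) = 5219.9 m/s; delay term = 2·7.9·5219.9/(1567·5450) = 0.00966 s.
t = 152.8/5450 + 0.00966 = 0.03769 s.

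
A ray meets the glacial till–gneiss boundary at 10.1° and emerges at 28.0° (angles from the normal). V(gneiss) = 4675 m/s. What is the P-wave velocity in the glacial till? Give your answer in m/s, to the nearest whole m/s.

1746 m/s

sin 10.1° = 0.1754; sin 28.0° = 0.4695.
V₁ = V₂·(sin θ₁/sin θ₂) = 4675·(0.1754/0.4695) = 1746.30 m/s.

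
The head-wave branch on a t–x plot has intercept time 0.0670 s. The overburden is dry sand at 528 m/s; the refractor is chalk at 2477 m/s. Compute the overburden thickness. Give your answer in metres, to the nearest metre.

h = tᵢ·V₁·V₂ / (2·√(V₂²−V₁²)).
√(V₂²−V₁²) = √(2477² − 528²) = 2420.1 m/s.
h = 0.067 s × 528 × 2477 / (2 × 2420.1) = 18.10 m.

18 m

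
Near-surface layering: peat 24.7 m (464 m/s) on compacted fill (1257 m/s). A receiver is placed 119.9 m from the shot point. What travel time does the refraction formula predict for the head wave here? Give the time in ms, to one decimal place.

θ_c = arcsin(V₁/V₂) = arcsin(464/1257) = 21.66°, cos θ_c = 0.9294.
Intercept time tᵢ = 2h cos θ_c / V₁ = 2·24.7·0.9294/464 = 0.09895 s.
t = x/V₂ + tᵢ = 119.9/1257 + 0.09895 = 0.19433 s.

194.3 ms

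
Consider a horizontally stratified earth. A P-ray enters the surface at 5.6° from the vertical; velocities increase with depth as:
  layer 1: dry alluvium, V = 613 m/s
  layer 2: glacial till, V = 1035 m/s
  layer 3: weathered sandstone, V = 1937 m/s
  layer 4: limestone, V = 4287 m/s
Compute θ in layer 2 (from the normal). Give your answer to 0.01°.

9.48°

Ray parameter p = sin 5.6° / 613 = 1.5919e-04 s/m.
sin θ_2 = p·V_2 = 1.5919e-04 × 1035 = 0.1648.
θ_2 = 9.48° from the vertical.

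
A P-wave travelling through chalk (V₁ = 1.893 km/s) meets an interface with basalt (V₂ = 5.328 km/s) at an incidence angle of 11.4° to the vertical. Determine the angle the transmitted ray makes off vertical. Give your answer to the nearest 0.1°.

33.8°

Snell's law: sin θ₂ = (V₂/V₁)·sin θ₁ = (5.328/1.893)·sin 11.4° = 0.5563.
θ₂ = arcsin 0.5563 = 33.80° from the normal.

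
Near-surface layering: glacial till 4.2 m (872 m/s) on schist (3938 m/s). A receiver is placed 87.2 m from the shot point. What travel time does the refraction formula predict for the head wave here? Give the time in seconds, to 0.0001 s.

t = x/V₂ + 2h·√(V₂²−V₁²)/(V₁V₂).
√(V₂²−V₁²) = √(3938²−872²) = 3840.2 m/s; delay term = 2·4.2·3840.2/(872·3938) = 0.00939 s.
t = 87.2/3938 + 0.00939 = 0.03154 s.

0.0315 s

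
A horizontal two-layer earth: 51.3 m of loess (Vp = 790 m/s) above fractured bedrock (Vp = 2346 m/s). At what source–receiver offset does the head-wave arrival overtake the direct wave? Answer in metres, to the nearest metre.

146 m

θ_c = arcsin(790/2346) = 19.68°, so cos θ_c = 0.9416 and tᵢ = 2h cos θ_c/V₁ = 0.1223 s.
At crossover x/V₁ = x/V₂ + tᵢ ⇒ x = tᵢ/(1/V₁ − 1/V₂) = 0.12229/(1.2658e-03 − 4.2626e-04) = 145.66 m.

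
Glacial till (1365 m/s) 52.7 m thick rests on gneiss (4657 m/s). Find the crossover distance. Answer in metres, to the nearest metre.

x_cross = 2h·√((V₂+V₁)/(V₂−V₁)).
(V₂+V₁)/(V₂−V₁) = (4657+1365)/(4657−1365) = 1.8293; √ = 1.3525.
x_cross = 2·52.7·1.3525 = 142.55 m.

143 m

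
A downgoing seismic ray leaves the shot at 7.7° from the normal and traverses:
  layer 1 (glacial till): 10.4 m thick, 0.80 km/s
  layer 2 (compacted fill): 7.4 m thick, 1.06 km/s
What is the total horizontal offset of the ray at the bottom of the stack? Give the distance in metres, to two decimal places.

Apply Snell's law at each interface; in layer i the horizontal offset is hᵢ·tan θᵢ.
Layer 1: θ = 7.70°; offset = 10.4·tan 7.70° = 1.4061 m.
Layer 2: sin θ = 1.06·sin 7.7°/0.80 = 0.1775, θ = 10.23°; offset = 7.4·tan 10.23° = 1.3349 m.
Σ offsets = 2.7411 m.

2.74 m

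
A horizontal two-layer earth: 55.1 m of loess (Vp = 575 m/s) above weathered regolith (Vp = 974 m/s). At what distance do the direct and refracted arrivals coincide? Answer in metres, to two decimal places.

217.13 m

θ_c = arcsin(575/974) = 36.18°, so cos θ_c = 0.8071 and tᵢ = 2h cos θ_c/V₁ = 0.1547 s.
At crossover x/V₁ = x/V₂ + tᵢ ⇒ x = tᵢ/(1/V₁ − 1/V₂) = 0.15469/(1.7391e-03 − 1.0267e-03) = 217.13 m.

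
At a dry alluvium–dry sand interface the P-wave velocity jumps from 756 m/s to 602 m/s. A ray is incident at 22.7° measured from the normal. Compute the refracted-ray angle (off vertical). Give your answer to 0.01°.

sin θ₁/V₁ = sin θ₂/V₂ ⇒ sin θ₂ = 602·sin 22.7°/756 = 602·0.3859/756 = 0.3073.
θ₂ = sin⁻¹(0.3073) = 17.90° (from vertical).

17.90°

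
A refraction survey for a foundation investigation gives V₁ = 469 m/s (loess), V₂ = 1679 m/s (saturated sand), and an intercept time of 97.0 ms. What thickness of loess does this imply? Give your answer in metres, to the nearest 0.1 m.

θ_c = arcsin(469/1679) = 16.22°; cos θ_c = 0.9602.
tᵢ = 2h cos θ_c/V₁ ⇒ h = tᵢ·V₁/(2 cos θ_c) = 0.097·469/(2·0.9602) = 23.69 m.

23.7 m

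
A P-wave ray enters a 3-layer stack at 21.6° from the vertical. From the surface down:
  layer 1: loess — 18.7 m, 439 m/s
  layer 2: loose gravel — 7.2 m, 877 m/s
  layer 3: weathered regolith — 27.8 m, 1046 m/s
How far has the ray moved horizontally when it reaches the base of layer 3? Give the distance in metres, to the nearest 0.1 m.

Ray parameter p = sin 21.6° / 439 m/s = 8.3855e-04 s/m.
Layer 1: θ = 21.60°; offset = 18.7·tan 21.60° = 7.404 m.
Layer 2: sin θ = p·877 = 0.7354 → θ = 47.34°; offset = 7.2·tan 47.34° = 7.814 m.
Layer 3: sin θ = p·1046 = 0.8771 → θ = 61.30°; offset = 27.8·tan 61.30° = 50.773 m.
Summing the layer offsets gives 65.991 m.

66.0 m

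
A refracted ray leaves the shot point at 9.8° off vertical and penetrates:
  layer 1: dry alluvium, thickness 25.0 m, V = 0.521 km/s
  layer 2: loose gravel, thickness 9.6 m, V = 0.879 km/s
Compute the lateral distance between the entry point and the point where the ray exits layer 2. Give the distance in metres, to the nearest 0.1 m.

7.2 m

Apply Snell's law at each interface; in layer i the horizontal offset is hᵢ·tan θᵢ.
Layer 1: θ = 9.80°; offset = 25.0·tan 9.80° = 4.318 m.
Layer 2: sin θ = 0.879·sin 9.8°/0.521 = 0.2872, θ = 16.69°; offset = 9.6·tan 16.69° = 2.878 m.
Σ offsets = 7.196 m.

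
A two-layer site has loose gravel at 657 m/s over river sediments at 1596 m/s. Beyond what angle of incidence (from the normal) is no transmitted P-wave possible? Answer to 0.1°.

24.3°

Critical incidence: sin θ_c = V₁/V₂ = 657/1596 = 0.4117.
θ_c = arcsin 0.4117 = 24.31°.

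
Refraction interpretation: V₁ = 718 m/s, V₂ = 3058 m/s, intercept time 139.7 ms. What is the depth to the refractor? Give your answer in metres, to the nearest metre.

h = tᵢ·V₁·V₂ / (2·√(V₂²−V₁²)).
√(V₂²−V₁²) = √(3058² − 718²) = 2972.5 m/s.
h = 0.1397 s × 718 × 3058 / (2 × 2972.5) = 51.59 m.

52 m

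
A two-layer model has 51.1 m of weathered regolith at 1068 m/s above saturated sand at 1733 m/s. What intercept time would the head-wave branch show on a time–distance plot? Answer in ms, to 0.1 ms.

75.4 ms

θ_c = arcsin(V₁/V₂) = arcsin(1068/1733) = 38.04°; cos θ_c = 0.7875.
tᵢ = 2h·cos θ_c / V₁ = 2·51.1·0.7875 / 1068 = 0.07536 s.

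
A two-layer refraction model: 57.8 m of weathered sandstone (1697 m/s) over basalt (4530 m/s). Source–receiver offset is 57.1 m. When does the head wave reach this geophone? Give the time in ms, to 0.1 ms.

75.8 ms

t = x/V₂ + 2h·√(V₂²−V₁²)/(V₁V₂).
√(V₂²−V₁²) = √(4530²−1697²) = 4200.1 m/s; delay term = 2·57.8·4200.1/(1697·4530) = 0.06316 s.
t = 57.1/4530 + 0.06316 = 0.07576 s.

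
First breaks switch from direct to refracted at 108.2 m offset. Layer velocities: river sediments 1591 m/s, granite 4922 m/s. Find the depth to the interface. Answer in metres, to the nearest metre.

x_cross = 2h·√((V₂+V₁)/(V₂−V₁)) → h = x_cross / (2·√((V₂+V₁)/(V₂−V₁))).
√((V₂+V₁)/(V₂−V₁)) = √((4922+1591)/(4922−1591)) = 1.3983.
h = 108.2 / (2·1.3983) = 38.69 m.

39 m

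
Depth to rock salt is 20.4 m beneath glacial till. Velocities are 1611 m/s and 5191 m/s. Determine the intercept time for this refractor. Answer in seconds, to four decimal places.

θ_c = arcsin(V₁/V₂) = arcsin(1611/5191) = 18.08°; cos θ_c = 0.9506.
tᵢ = 2h·cos θ_c / V₁ = 2·20.4·0.9506 / 1611 = 0.02408 s.

0.0241 s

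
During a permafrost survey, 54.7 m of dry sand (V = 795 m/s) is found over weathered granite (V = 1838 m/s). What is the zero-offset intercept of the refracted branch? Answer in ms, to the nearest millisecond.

tᵢ = 2h·√(V₂²−V₁²)/(V₁V₂).
√(V₂²−V₁²) = √(1838²−795²) = 1657.2 m/s.
tᵢ = 2·54.7·1657.2/(795·1838) = 0.12407 s.

124 ms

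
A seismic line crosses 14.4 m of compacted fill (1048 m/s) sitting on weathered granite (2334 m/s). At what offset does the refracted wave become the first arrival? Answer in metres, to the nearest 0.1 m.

x_cross = 2h·√((V₂+V₁)/(V₂−V₁)).
(V₂+V₁)/(V₂−V₁) = (2334+1048)/(2334−1048) = 2.6299; √ = 1.6217.
x_cross = 2·14.4·1.6217 = 46.70 m.

46.7 m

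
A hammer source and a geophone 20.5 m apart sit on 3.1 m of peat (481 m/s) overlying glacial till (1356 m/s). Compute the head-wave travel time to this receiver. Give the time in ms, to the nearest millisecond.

27 ms

t = x/V₂ + 2h·√(V₂²−V₁²)/(V₁V₂).
√(V₂²−V₁²) = √(1356²−481²) = 1267.8 m/s; delay term = 2·3.1·1267.8/(481·1356) = 0.01205 s.
t = 20.5/1356 + 0.01205 = 0.02717 s.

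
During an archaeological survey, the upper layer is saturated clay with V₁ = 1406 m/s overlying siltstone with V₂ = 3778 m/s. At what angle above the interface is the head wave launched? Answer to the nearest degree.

Critical incidence: sin θ_c = V₁/V₂ = 1406/3778 = 0.3722.
θ_c = arcsin 0.3722 = 21.85°.
Measured from the interface: 90° − 21.85° = 68.15°.

68°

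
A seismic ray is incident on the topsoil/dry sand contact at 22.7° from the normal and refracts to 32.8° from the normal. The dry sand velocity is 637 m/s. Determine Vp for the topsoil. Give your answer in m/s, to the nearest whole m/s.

454 m/s

Snell's law: sin 22.7°/V₁ = sin 32.8°/V₂.
V₁ = V₂·sin 22.7°/sin 32.8° = 637 × 0.7124 = 453.79 m/s.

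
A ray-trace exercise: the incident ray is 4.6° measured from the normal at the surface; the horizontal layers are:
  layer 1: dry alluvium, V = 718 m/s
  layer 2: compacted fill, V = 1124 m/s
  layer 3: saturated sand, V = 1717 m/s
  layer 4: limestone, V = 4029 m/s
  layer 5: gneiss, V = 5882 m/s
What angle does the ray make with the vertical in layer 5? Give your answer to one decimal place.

Snell's law across each interface conserves sin θ / V, so sin θ_5 = V_5·sin θ₁/V₁.
sin θ_5 = 5882 × sin 4.6° / 718 = 0.6570.
θ_5 = arcsin 0.6570 = 41.07°.

41.1°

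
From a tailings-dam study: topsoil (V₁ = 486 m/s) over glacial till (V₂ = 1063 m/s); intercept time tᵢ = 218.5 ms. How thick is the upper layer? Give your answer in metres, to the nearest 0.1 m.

59.7 m

h = tᵢ·V₁·V₂ / (2·√(V₂²−V₁²)).
√(V₂²−V₁²) = √(1063² − 486²) = 945.4 m/s.
h = 0.2185 s × 486 × 1063 / (2 × 945.4) = 59.70 m.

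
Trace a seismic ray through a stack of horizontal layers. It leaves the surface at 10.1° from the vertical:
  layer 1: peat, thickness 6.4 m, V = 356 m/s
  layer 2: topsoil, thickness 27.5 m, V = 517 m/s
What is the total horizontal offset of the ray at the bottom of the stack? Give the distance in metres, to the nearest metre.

8 m

Apply Snell's law at each interface; in layer i the horizontal offset is hᵢ·tan θᵢ.
Layer 1: θ = 10.10°; offset = 6.4·tan 10.10° = 1.140 m.
Layer 2: sin θ = 517·sin 10.1°/356 = 0.2547, θ = 14.75°; offset = 27.5·tan 14.75° = 7.242 m.
Total horizontal offset = 8.382 m.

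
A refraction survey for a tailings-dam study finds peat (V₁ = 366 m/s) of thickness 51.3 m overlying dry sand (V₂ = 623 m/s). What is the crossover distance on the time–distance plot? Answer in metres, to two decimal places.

201.27 m

x_cross = 2h·√((V₂+V₁)/(V₂−V₁)).
(V₂+V₁)/(V₂−V₁) = (623+366)/(623−366) = 3.8482; √ = 1.9617.
x_cross = 2·51.3·1.9617 = 201.27 m.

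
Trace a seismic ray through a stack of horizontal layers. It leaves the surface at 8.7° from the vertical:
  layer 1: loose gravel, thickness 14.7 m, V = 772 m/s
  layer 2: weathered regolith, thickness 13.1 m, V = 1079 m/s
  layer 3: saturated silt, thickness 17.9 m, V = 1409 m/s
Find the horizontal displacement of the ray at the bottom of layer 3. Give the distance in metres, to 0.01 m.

Ray parameter p = sin 8.7° / 772 m/s = 1.9593e-04 s/m.
Layer 1: θ = 8.70°; offset = 14.7·tan 8.70° = 2.2494 m.
Layer 2: sin θ = p·1079 = 0.2114 → θ = 12.21°; offset = 13.1·tan 12.21° = 2.8336 m.
Layer 3: sin θ = p·1409 = 0.2761 → θ = 16.03°; offset = 17.9·tan 16.03° = 5.1415 m.
Summing the layer offsets gives 10.2244 m.

10.22 m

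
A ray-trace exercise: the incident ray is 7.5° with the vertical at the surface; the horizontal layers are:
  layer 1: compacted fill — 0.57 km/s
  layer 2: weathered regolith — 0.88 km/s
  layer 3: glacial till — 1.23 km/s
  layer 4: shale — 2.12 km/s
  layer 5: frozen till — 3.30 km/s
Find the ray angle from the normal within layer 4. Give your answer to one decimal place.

Snell's law across each interface conserves sin θ / V, so sin θ_4 = V_4·sin θ₁/V₁.
sin θ_4 = 2.12 × sin 7.5° / 0.57 = 0.4855.
θ_4 = 29.04° from the vertical.

29.0°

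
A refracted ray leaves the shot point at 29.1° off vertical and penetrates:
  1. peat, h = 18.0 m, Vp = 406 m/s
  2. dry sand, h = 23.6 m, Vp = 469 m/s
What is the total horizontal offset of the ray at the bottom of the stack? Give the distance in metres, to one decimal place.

Apply Snell's law at each interface; in layer i the horizontal offset is hᵢ·tan θᵢ.
Layer 1: θ = 29.10°; offset = 18.0·tan 29.10° = 10.019 m.
Layer 2: sin θ = 469·sin 29.1°/406 = 0.5618, θ = 34.18°; offset = 23.6·tan 34.18° = 16.027 m.
Total horizontal offset = 26.045 m.

26.0 m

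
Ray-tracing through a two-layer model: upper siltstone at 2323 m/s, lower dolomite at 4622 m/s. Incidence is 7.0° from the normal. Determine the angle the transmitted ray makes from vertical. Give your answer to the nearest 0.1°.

14.0°

sin θ₁/V₁ = sin θ₂/V₂ ⇒ sin θ₂ = 4622·sin 7.0°/2323 = 4622·0.1219/2323 = 0.2425.
θ₂ = arcsin 0.2425 = 14.03° from the normal.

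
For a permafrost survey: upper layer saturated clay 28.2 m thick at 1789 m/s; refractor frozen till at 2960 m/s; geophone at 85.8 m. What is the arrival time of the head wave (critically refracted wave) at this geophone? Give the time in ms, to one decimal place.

54.1 ms

θ_c = arcsin(V₁/V₂) = arcsin(1789/2960) = 37.19°, cos θ_c = 0.7967.
Intercept time tᵢ = 2h cos θ_c / V₁ = 2·28.2·0.7967/1789 = 0.02512 s.
t = x/V₂ + tᵢ = 85.8/2960 + 0.02512 = 0.05410 s.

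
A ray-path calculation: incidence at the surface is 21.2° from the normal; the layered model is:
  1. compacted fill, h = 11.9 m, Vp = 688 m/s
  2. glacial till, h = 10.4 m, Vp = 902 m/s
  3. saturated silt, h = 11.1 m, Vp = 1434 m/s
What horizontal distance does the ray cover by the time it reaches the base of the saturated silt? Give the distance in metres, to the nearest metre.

23 m

Apply Snell's law at each interface; in layer i the horizontal offset is hᵢ·tan θᵢ.
Layer 1: θ = 21.20°; offset = 11.9·tan 21.20° = 4.616 m.
Layer 2: sin θ = 902·sin 21.2°/688 = 0.4741, θ = 28.30°; offset = 10.4·tan 28.30° = 5.600 m.
Layer 3: sin θ = 1434·sin 21.2°/688 = 0.7537, θ = 48.91°; offset = 11.1·tan 48.91° = 12.731 m.
Σ offsets = 22.947 m.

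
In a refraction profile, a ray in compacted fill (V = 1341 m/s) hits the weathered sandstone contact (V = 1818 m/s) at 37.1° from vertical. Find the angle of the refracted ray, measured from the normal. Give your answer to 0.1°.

54.9°

Snell's law: sin θ₂ = (V₂/V₁)·sin θ₁ = (1818/1341)·sin 37.1° = 0.8178.
θ₂ = arcsin 0.8178 = 54.86° from the normal.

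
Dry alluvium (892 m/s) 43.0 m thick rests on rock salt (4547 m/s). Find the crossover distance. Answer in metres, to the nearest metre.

105 m

θ_c = arcsin(892/4547) = 11.31°, so cos θ_c = 0.9806 and tᵢ = 2h cos θ_c/V₁ = 0.0945 s.
At crossover x/V₁ = x/V₂ + tᵢ ⇒ x = tᵢ/(1/V₁ − 1/V₂) = 0.09454/(1.1211e-03 − 2.1993e-04) = 104.91 m.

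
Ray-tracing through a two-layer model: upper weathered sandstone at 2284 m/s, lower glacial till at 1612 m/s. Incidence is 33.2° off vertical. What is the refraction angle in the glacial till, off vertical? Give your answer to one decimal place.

22.7°

sin θ₁/V₁ = sin θ₂/V₂ ⇒ sin θ₂ = 1612·sin 33.2°/2284 = 1612·0.5476/2284 = 0.3865.
θ₂ = sin⁻¹(0.3865) = 22.73° (from vertical).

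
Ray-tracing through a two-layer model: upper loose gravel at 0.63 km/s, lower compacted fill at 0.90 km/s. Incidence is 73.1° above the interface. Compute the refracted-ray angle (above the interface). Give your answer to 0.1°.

Convert to the normal: θ₁ = 90° − 73.1° = 16.9°.
sin θ₁/V₁ = sin θ₂/V₂ ⇒ sin θ₂ = 0.90·sin 16.9°/0.63 = 0.90·0.2907/0.63 = 0.4153.
θ₂ = sin⁻¹(0.4153) = 24.54° (from vertical).
From the interface: 90° − 24.54° = 65.46°.

65.5°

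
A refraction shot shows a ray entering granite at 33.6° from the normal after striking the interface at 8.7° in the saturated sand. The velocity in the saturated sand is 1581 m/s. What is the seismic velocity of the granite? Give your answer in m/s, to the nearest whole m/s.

Snell's law: sin 8.7°/V₁ = sin 33.6°/V₂.
V₂ = V₁·sin 33.6°/sin 8.7° = 1581 × 3.6585 = 5784.13 m/s.

5784 m/s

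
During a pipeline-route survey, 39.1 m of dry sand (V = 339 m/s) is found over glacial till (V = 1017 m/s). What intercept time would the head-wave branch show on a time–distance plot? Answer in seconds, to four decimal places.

0.2175 s

θ_c = arcsin(V₁/V₂) = arcsin(339/1017) = 19.47°; cos θ_c = 0.9428.
tᵢ = 2h·cos θ_c / V₁ = 2·39.1·0.9428 / 339 = 0.21749 s.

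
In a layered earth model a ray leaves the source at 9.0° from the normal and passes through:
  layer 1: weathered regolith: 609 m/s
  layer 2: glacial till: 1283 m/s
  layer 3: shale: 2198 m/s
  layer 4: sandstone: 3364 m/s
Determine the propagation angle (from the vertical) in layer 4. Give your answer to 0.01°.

59.78°

Snell's law across each interface conserves sin θ / V, so sin θ_4 = V_4·sin θ₁/V₁.
sin θ_4 = 3364 × sin 9.0° / 609 = 0.8641.
θ_4 = arcsin 0.8641 = 59.78°.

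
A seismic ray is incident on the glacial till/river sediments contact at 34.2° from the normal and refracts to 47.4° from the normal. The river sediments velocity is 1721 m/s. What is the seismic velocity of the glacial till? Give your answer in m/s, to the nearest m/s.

Snell's law: sin 34.2°/V₁ = sin 47.4°/V₂.
V₁ = V₂·sin 34.2°/sin 47.4° = 1721 × 0.7636 = 1314.15 m/s.

1314 m/s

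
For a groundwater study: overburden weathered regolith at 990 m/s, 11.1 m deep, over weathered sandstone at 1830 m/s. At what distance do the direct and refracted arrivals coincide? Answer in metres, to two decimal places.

θ_c = arcsin(990/1830) = 32.75°, so cos θ_c = 0.8410 and tᵢ = 2h cos θ_c/V₁ = 0.0189 s.
At crossover x/V₁ = x/V₂ + tᵢ ⇒ x = tᵢ/(1/V₁ − 1/V₂) = 0.01886/(1.0101e-03 − 5.4645e-04) = 40.68 m.

40.68 m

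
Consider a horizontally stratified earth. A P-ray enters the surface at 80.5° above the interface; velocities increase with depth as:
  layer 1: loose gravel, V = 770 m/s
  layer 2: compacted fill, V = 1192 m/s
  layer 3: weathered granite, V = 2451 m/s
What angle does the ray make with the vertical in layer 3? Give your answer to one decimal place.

31.7°

From the normal: θ₁ = 90° − 80.5° = 9.5°.
Ray parameter p = sin 9.5° / 770 = 2.1435e-04 s/m.
sin θ_3 = p·V_3 = 2.1435e-04 × 2451 = 0.5254.
θ_3 = arcsin 0.5254 = 31.69°.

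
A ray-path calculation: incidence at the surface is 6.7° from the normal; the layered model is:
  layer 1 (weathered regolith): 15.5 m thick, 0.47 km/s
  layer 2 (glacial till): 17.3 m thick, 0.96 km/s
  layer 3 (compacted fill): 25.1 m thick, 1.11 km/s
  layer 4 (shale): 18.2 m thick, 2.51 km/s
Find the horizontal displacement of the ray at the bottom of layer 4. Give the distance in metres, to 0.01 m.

Apply Snell's law at each interface; in layer i the horizontal offset is hᵢ·tan θᵢ.
Layer 1: θ = 6.70°; offset = 15.5·tan 6.70° = 1.8208 m.
Layer 2: sin θ = 0.96·sin 6.7°/0.47 = 0.2383, θ = 13.79°; offset = 17.3·tan 13.79° = 4.2450 m.
Layer 3: sin θ = 1.11·sin 6.7°/0.47 = 0.2755, θ = 15.99°; offset = 25.1·tan 15.99° = 7.1946 m.
Layer 4: sin θ = 2.51·sin 6.7°/0.47 = 0.6231, θ = 38.54°; offset = 18.2·tan 38.54° = 14.4981 m.
Σ offsets = 27.7585 m.

27.76 m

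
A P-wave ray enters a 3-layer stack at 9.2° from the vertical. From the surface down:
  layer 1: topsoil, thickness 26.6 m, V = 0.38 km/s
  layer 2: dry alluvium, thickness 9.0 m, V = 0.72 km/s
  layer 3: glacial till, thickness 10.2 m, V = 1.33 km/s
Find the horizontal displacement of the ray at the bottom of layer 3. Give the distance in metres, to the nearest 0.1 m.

Apply Snell's law at each interface; in layer i the horizontal offset is hᵢ·tan θᵢ.
Layer 1: θ = 9.20°; offset = 26.6·tan 9.20° = 4.308 m.
Layer 2: sin θ = 0.72·sin 9.2°/0.38 = 0.3029, θ = 17.63°; offset = 9.0·tan 17.63° = 2.861 m.
Layer 3: sin θ = 1.33·sin 9.2°/0.38 = 0.5596, θ = 34.03°; offset = 10.2·tan 34.03° = 6.887 m.
Summing the layer offsets gives 14.056 m.

14.1 m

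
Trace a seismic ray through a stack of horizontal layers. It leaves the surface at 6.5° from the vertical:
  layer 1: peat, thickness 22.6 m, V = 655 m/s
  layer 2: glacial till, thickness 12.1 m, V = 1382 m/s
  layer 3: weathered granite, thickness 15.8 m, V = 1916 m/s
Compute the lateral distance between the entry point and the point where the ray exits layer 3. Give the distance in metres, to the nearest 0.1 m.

11.1 m

p = sin θ₁/V₁ = sin 6.5°/655 = 1.7283e-04 s/m is conserved through the stack.
Layer 1: θ = 6.50°; offset = 22.6·tan 6.50° = 2.575 m.
Layer 2: sin θ = p·1382 = 0.2389 → θ = 13.82°; offset = 12.1·tan 13.82° = 2.976 m.
Layer 3: sin θ = p·1916 = 0.3311 → θ = 19.34°; offset = 15.8·tan 19.34° = 5.545 m.
Summing the layer offsets gives 11.096 m.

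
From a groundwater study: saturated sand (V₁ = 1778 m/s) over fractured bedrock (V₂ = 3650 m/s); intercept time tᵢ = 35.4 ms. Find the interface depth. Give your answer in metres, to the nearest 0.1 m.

h = tᵢ·V₁·V₂ / (2·√(V₂²−V₁²)).
√(V₂²−V₁²) = √(3650² − 1778²) = 3187.7 m/s.
h = 0.0354 s × 1778 × 3650 / (2 × 3187.7) = 36.04 m.

36.0 m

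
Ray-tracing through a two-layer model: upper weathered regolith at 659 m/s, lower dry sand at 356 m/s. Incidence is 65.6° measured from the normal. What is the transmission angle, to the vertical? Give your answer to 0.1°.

29.5°

sin θ₁/V₁ = sin θ₂/V₂ ⇒ sin θ₂ = 356·sin 65.6°/659 = 356·0.9107/659 = 0.4920.
θ₂ = arcsin 0.4920 = 29.47° from the normal.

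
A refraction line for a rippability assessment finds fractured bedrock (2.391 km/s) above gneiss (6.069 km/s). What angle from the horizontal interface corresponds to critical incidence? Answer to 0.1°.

66.8°

At critical incidence the refracted ray runs along the interface (θ₂ = 90°), so sin θ_c = V₁/V₂.
θ_c = arcsin(2.391/6.069) = arcsin 0.3940 = 23.20°.
Measured from the interface: 90° − 23.20° = 66.80°.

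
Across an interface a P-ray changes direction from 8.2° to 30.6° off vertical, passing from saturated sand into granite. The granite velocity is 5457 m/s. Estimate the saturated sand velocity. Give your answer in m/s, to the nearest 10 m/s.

Snell's law: sin 8.2°/V₁ = sin 30.6°/V₂.
V₁ = V₂·sin 8.2°/sin 30.6° = 5457 × 0.2802 = 1529.00 m/s.

1530 m/s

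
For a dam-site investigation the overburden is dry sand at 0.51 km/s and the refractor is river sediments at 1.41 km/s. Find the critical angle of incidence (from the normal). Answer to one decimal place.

21.2°

Critical incidence: sin θ_c = V₁/V₂ = 0.51/1.41 = 0.3617.
θ_c = arcsin 0.3617 = 21.20°.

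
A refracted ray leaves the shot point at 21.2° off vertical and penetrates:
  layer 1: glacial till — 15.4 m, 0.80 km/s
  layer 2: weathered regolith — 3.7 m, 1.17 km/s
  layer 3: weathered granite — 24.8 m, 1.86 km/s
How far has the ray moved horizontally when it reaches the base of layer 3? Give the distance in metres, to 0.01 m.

46.79 m

Apply Snell's law at each interface; in layer i the horizontal offset is hᵢ·tan θᵢ.
Layer 1: θ = 21.20°; offset = 15.4·tan 21.20° = 5.9733 m.
Layer 2: sin θ = 1.17·sin 21.2°/0.80 = 0.5289, θ = 31.93°; offset = 3.7·tan 31.93° = 2.3057 m.
Layer 3: sin θ = 1.86·sin 21.2°/0.80 = 0.8408, θ = 57.22°; offset = 24.8·tan 57.22° = 38.5149 m.
Total horizontal offset = 46.7939 m.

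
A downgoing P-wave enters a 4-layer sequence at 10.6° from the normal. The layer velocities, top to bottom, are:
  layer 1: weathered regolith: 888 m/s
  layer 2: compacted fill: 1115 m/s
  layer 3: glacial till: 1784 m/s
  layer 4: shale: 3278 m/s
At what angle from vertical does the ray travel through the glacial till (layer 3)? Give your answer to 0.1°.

Ray parameter p = sin 10.6° / 888 = 2.0715e-04 s/m.
sin θ_3 = p·V_3 = 2.0715e-04 × 1784 = 0.3696.
θ_3 = arcsin 0.3696 = 21.69°.

21.7°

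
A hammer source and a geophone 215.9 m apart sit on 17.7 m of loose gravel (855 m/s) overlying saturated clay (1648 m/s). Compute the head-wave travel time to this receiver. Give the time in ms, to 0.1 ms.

t = x/V₂ + 2h·√(V₂²−V₁²)/(V₁V₂).
√(V₂²−V₁²) = √(1648²−855²) = 1408.9 m/s; delay term = 2·17.7·1408.9/(855·1648) = 0.03540 s.
t = 215.9/1648 + 0.03540 = 0.16640 s.

166.4 ms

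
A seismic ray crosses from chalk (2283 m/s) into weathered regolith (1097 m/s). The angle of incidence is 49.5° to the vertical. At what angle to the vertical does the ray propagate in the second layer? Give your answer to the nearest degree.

sin θ₁/V₁ = sin θ₂/V₂ ⇒ sin θ₂ = 1097·sin 49.5°/2283 = 1097·0.7604/2283 = 0.3654.
θ₂ = sin⁻¹(0.3654) = 21.43° (from vertical).

21°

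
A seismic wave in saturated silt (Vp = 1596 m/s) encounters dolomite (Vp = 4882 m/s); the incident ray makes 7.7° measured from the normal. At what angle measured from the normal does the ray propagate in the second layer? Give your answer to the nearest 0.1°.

24.2°

Snell's law: sin θ₂ = (V₂/V₁)·sin θ₁ = (4882/1596)·sin 7.7° = 0.4098.
θ₂ = sin⁻¹(0.4098) = 24.20° (from vertical).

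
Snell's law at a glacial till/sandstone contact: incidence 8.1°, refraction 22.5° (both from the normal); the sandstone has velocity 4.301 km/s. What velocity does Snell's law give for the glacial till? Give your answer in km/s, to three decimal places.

1.584 km/s

sin 8.1° = 0.1409; sin 22.5° = 0.3827.
V₁ = V₂·(sin θ₁/sin θ₂) = 4.301·(0.1409/0.3827) = 1.584 km/s.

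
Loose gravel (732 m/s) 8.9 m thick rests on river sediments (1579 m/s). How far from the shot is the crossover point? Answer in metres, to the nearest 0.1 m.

29.4 m

θ_c = arcsin(732/1579) = 27.62°, so cos θ_c = 0.8861 and tᵢ = 2h cos θ_c/V₁ = 0.0215 s.
At crossover x/V₁ = x/V₂ + tᵢ ⇒ x = tᵢ/(1/V₁ − 1/V₂) = 0.02155/(1.3661e-03 − 6.3331e-04) = 29.40 m.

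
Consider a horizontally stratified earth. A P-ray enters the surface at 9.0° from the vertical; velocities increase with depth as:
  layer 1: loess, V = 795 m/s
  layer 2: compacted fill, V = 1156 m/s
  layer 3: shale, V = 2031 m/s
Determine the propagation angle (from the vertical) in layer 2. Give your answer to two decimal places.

13.15°

Ray parameter p = sin 9.0° / 795 = 1.9677e-04 s/m.
sin θ_2 = p·V_2 = 1.9677e-04 × 1156 = 0.2275.
θ_2 = arcsin 0.2275 = 13.15°.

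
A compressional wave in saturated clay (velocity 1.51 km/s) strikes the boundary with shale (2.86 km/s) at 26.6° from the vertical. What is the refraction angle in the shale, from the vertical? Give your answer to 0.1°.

Snell's law: sin θ₂ = (V₂/V₁)·sin θ₁ = (2.86/1.51)·sin 26.6° = 0.8481.
θ₂ = arcsin 0.8481 = 58.00° from the normal.

58.0°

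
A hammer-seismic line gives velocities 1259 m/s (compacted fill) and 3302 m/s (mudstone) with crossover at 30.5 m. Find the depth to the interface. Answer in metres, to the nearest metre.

x_cross = 2h·√((V₂+V₁)/(V₂−V₁)) → h = x_cross / (2·√((V₂+V₁)/(V₂−V₁))).
√((V₂+V₁)/(V₂−V₁)) = √((3302+1259)/(3302−1259)) = 1.4942.
h = 30.5 / (2·1.4942) = 10.21 m.

10 m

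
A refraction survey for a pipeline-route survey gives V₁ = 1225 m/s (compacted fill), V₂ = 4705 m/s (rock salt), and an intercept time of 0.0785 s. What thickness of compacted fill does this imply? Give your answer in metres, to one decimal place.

h = tᵢ·V₁·V₂ / (2·√(V₂²−V₁²)).
√(V₂²−V₁²) = √(4705² − 1225²) = 4542.7 m/s.
h = 0.0785 s × 1225 × 4705 / (2 × 4542.7) = 49.80 m.

49.8 m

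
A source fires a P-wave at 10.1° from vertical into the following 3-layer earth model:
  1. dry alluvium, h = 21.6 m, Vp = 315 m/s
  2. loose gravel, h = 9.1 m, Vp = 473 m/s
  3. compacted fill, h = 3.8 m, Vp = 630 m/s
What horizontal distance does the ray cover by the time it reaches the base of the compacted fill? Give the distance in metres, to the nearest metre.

Apply Snell's law at each interface; in layer i the horizontal offset is hᵢ·tan θᵢ.
Layer 1: θ = 10.10°; offset = 21.6·tan 10.10° = 3.848 m.
Layer 2: sin θ = 473·sin 10.1°/315 = 0.2633, θ = 15.27°; offset = 9.1·tan 15.27° = 2.484 m.
Layer 3: sin θ = 630·sin 10.1°/315 = 0.3507, θ = 20.53°; offset = 3.8·tan 20.53° = 1.423 m.
Σ offsets = 7.755 m.

8 m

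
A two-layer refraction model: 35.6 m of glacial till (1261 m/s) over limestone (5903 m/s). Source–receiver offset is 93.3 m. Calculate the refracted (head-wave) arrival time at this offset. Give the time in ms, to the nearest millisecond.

71 ms

t = x/V₂ + 2h·√(V₂²−V₁²)/(V₁V₂).
√(V₂²−V₁²) = √(5903²−1261²) = 5766.7 m/s; delay term = 2·35.6·5766.7/(1261·5903) = 0.05516 s.
t = 93.3/5903 + 0.05516 = 0.07097 s.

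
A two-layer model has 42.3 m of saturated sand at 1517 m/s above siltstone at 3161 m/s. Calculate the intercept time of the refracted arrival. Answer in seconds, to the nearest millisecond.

0.049 s

θ_c = arcsin(V₁/V₂) = arcsin(1517/3161) = 28.68°; cos θ_c = 0.8773.
tᵢ = 2h·cos θ_c / V₁ = 2·42.3·0.8773 / 1517 = 0.04893 s.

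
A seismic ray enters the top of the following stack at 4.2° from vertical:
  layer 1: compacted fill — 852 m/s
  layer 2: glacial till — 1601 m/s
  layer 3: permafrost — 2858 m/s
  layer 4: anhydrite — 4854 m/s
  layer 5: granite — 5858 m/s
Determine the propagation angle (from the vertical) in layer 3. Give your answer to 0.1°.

14.2°

Ray parameter p = sin 4.2° / 852 = 8.5960e-05 s/m.
sin θ_3 = p·V_3 = 8.5960e-05 × 2858 = 0.2457.
θ_3 = arcsin 0.2457 = 14.22°.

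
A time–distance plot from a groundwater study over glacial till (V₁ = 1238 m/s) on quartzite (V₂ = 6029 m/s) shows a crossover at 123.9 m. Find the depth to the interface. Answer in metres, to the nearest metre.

50 m

h = (x_cross/2)·√((V₂−V₁)/(V₂+V₁)).
(V₂−V₁)/(V₂+V₁) = (6029−1238)/(6029+1238) = 0.6593; √ = 0.8120.
h = (123.9/2)·0.8120 = 50.30 m.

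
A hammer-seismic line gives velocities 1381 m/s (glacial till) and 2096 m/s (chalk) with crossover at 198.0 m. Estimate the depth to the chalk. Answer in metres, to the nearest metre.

45 m

h = (x_cross/2)·√((V₂−V₁)/(V₂+V₁)).
(V₂−V₁)/(V₂+V₁) = (2096−1381)/(2096+1381) = 0.2056; √ = 0.4535.
h = (198.0/2)·0.4535 = 44.89 m.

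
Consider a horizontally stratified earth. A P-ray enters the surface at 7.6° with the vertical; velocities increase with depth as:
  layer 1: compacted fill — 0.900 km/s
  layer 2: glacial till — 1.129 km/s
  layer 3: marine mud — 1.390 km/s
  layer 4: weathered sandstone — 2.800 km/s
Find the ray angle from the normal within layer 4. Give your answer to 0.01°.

24.30°

Ray parameter p = sin 7.6° / 0.900 = 1.4695e-01 s/km.
sin θ_4 = p·V_4 = 1.4695e-01 × 2.800 = 0.4115.
θ_4 = 24.30° from the vertical.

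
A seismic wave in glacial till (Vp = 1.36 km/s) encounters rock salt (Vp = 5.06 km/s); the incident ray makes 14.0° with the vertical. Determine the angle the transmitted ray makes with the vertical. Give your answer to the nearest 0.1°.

sin θ₁/V₁ = sin θ₂/V₂ ⇒ sin θ₂ = 5.06·sin 14.0°/1.36 = 5.06·0.2419/1.36 = 0.9001.
θ₂ = sin⁻¹(0.9001) = 64.17° (from vertical).

64.2°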